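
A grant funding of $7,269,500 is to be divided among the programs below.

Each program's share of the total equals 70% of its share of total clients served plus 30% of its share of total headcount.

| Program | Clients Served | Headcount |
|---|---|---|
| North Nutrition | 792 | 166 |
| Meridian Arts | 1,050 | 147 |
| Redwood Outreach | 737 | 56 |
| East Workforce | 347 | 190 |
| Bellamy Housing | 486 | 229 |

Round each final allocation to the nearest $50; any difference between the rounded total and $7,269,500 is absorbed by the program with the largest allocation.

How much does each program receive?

Clients served total 3,412; headcount total 788.
Blended shares (70% clients served + 30% headcount): North Nutrition 0.2257; Meridian Arts 0.2714; Redwood Outreach 0.1725; East Workforce 0.1435; Bellamy Housing 0.1869.
Raw shares: North Nutrition 1,640,604.86; Meridian Arts 1,972,801.60; Redwood Outreach 1,254,144.60; East Workforce 1,043,354.58; Bellamy Housing 1,358,594.37.
Rounded to nearest $50: North Nutrition $1,640,600; Meridian Arts $1,972,800; Redwood Outreach $1,254,150; East Workforce $1,043,350; Bellamy Housing $1,358,600. Sum = $7,269,500.
Rounded total matches; no reconciliation needed.

North Nutrition: $1,640,600; Meridian Arts: $1,972,800; Redwood Outreach: $1,254,150; East Workforce: $1,043,350; Bellamy Housing: $1,358,600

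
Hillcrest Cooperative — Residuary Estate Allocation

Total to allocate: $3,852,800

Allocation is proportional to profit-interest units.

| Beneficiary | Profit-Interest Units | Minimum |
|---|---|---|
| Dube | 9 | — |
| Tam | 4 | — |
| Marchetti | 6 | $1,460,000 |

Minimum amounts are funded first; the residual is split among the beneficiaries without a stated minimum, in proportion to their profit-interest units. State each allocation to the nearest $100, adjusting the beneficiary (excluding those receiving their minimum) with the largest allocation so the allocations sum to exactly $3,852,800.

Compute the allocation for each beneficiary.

Dube: $1,656,600 | Tam: $736,200 | Marchetti: $1,460,000

Fund the minimums — Marchetti $1,460,000. Residual $2,392,800.
Residual split over remaining profit-interest units 13: Dube 1,656,553.85 → $1,656,600; Tam 736,246.15 → $736,200.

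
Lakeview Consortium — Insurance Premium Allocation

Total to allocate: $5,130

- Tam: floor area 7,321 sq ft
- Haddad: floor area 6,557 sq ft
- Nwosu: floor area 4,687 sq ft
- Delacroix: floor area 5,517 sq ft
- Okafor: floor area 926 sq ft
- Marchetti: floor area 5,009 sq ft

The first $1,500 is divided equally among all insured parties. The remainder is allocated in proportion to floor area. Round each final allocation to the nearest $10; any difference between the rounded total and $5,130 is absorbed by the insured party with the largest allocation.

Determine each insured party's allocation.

Tam: $1,130 · Haddad: $1,040 · Nwosu: $820 · Delacroix: $920 · Okafor: $360 · Marchetti: $860

First tranche $1,500 split equally: $250 each.
Remainder $3,630 by floor area (total 30,017): Tam 885.34 → $890; Haddad 792.95 → $790; Nwosu 566.81 → $570; Delacroix 667.18 → $670; Okafor 111.98 → $110; Marchetti 605.75 → $610.
Rounding difference −$10 on remainder applied to Tam.
Totals: Tam $250 + $880 = $1,130; Haddad $250 + $790 = $1,040; Nwosu $250 + $570 = $820; Delacroix $250 + $670 = $920; Okafor $250 + $110 = $360; Marchetti $250 + $610 = $860.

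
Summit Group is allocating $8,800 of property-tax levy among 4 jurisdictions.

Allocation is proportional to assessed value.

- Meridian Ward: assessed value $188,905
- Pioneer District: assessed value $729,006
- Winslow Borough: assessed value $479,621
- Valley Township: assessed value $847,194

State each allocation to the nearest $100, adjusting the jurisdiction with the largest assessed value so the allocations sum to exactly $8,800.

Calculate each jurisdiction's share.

Meridian Ward: $700 · Pioneer District: $2,900 · Winslow Borough: $1,900 · Valley Township: $3,300

Sum of assessed value: 188,905 + 729,006 + 479,621 + 847,194 = 2,244,726.
Unrounded shares: Meridian Ward 740.56; Pioneer District 2,857.92; Winslow Borough 1,880.26; Valley Township 3,321.25.
Rounded to nearest $100: Meridian Ward $700; Pioneer District $2,900; Winslow Borough $1,900; Valley Township $3,300. Sum = $8,800.
No rounding difference to absorb.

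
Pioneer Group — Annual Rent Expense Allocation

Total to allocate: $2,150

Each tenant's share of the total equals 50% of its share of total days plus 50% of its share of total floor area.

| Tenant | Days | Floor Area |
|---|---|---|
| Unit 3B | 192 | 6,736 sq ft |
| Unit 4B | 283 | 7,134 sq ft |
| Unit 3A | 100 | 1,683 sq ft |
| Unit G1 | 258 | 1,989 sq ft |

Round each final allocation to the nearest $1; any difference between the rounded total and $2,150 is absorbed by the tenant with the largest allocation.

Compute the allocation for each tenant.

Unit 3B: $661 | Unit 4B: $802 | Unit 3A: $232 | Unit G1: $455

Totals — days 833, floor area 17,542.
Composite weights (50% days + 50% floor area): Unit 3B 0.3072; Unit 4B 0.3732; Unit 3A 0.1080; Unit G1 0.2116.
Unrounded shares: Unit 3B 660.57; Unit 4B 802.40; Unit 3A 232.19; Unit G1 454.84.
Rounded to nearest $1: Unit 3B $661; Unit 4B $802; Unit 3A $232; Unit G1 $455. Sum = $2,150.
No rounding difference to absorb.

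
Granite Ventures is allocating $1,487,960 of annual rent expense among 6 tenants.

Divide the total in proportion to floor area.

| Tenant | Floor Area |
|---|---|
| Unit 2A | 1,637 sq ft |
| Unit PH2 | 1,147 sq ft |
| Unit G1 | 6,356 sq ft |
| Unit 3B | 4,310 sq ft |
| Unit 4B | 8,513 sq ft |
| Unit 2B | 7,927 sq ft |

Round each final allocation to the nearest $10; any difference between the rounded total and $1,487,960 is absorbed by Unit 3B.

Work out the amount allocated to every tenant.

Floor area total: 29,890.
Pro-rata amounts: Unit 2A 1,637/29,890 × $1,487,960 = 81,491.82; Unit PH2 1,147/29,890 × $1,487,960 = 57,099.03; Unit G1 6,356/29,890 × $1,487,960 = 316,409.29; Unit 3B 4,310/29,890 × $1,487,960 = 214,556.96; Unit 4B 8,513/29,890 × $1,487,960 = 423,787.34; Unit 2B 7,927/29,890 × $1,487,960 = 394,615.55.
After rounding ($10): Unit 2A $81,490; Unit PH2 $57,100; Unit G1 $316,410; Unit 3B $214,560; Unit 4B $423,790; Unit 2B $394,620. Sum = $1,487,970.
Difference $1,487,960 − $1,487,970 = −$10 applied to Unit 3B: Unit 3B becomes $214,550.

Unit 2A: $81,490 | Unit PH2: $57,100 | Unit G1: $316,410 | Unit 3B: $214,550 | Unit 4B: $423,790 | Unit 2B: $394,620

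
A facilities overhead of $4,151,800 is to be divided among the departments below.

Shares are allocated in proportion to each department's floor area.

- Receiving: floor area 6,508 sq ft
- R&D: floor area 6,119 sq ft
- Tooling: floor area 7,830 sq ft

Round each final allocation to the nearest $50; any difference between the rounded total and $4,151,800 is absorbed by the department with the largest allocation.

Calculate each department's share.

Receiving: $1,320,800 · R&D: $1,241,850 · Tooling: $1,589,150

Total floor area = 20,457.
Raw shares: Receiving 6,508/20,457 × $4,151,800 = 1,320,815.10; R&D 6,119/20,457 × $4,151,800 = 1,241,866.56; Tooling 7,830/20,457 × $4,151,800 = 1,589,118.35.
After rounding ($50): Receiving $1,320,800; R&D $1,241,850; Tooling $1,589,100. Sum = $4,151,750.
Difference $4,151,800 − $4,151,750 = +$50 applied to largest allocation (Tooling): Tooling becomes $1,589,150.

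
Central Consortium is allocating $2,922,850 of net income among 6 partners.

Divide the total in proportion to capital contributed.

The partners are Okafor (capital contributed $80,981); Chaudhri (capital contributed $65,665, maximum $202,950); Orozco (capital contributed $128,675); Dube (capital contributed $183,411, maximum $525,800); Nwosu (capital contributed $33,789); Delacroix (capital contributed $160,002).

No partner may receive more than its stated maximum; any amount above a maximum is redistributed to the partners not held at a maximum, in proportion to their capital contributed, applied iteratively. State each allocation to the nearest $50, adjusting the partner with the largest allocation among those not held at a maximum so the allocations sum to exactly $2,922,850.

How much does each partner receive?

Capital contributed total: 652,523.
Pro-rata shares before constraints: Okafor 362,738.66; Chaudhri 294,133.61; Orozco 576,374.66; Dube 821,553.94; Nwosu 151,351.26; Delacroix 716,697.87.
Capped: Chaudhri ($202,950), Dube ($525,800); balance $2,194,100 reallocated over remaining capital contributed 403,447.
Redistributed shares: Okafor 440,405.83 → $440,400; Orozco 699,784.15 → $699,800; Nwosu 183,757.58 → $183,750; Delacroix 870,152.43 → $870,150.

Okafor: $440,400; Chaudhri: $202,950; Orozco: $699,800; Dube: $525,800; Nwosu: $183,750; Delacroix: $870,150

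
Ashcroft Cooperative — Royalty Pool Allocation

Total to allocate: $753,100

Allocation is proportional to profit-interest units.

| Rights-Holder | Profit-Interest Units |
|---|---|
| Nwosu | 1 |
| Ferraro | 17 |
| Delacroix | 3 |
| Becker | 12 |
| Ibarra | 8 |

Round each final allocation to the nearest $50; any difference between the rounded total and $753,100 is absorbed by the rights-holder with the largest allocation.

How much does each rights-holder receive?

Total profit-interest units = 41.
Raw shares: Nwosu 1/41 × $753,100 = 18,368.29; Ferraro 17/41 × $753,100 = 312,260.98; Delacroix 3/41 × $753,100 = 55,104.88; Becker 12/41 × $753,100 = 220,419.51; Ibarra 8/41 × $753,100 = 146,946.34.
Rounded to nearest $50: Nwosu $18,350; Ferraro $312,250; Delacroix $55,100; Becker $220,400; Ibarra $146,950. Sum = $753,050.
Difference $753,100 − $753,050 = +$50 applied to largest allocation (Ferraro): Ferraro becomes $312,300.

Nwosu: $18,350 · Ferraro: $312,300 · Delacroix: $55,100 · Becker: $220,400 · Ibarra: $146,950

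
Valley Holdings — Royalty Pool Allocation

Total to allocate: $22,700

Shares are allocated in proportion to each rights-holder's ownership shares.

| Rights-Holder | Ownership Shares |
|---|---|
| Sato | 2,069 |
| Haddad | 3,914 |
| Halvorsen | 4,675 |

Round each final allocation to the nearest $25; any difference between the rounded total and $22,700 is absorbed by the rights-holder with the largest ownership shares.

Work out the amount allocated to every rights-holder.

Ownership shares total: 10,658.
Unrounded shares: Sato 2,069/10,658 × $22,700 = 4,406.67; Haddad 3,914/10,658 × $22,700 = 8,336.25; Halvorsen 4,675/10,658 × $22,700 = 9,957.07.
After rounding ($25): Sato $4,400; Haddad $8,325; Halvorsen $9,950. Sum = $22,675.
Difference $22,700 − $22,675 = +$25 applied to largest ownership shares (Halvorsen): Halvorsen becomes $9,975.

Sato: $4,400 · Haddad: $8,325 · Halvorsen: $9,975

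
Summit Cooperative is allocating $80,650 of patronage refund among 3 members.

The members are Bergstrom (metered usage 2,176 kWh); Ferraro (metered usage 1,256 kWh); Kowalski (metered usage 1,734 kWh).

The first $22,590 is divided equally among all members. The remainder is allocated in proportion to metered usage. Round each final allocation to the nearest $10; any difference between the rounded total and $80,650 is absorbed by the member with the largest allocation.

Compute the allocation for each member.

Equal tier: $22,590 ÷ 3 = $7,530 apiece.
Remainder $58,060 by metered usage (total 5,166): Bergstrom 24,455.78 → $24,460; Ferraro 14,116.02 → $14,120; Kowalski 19,488.20 → $19,490.
Rounding difference −$10 on remainder applied to Bergstrom.
Totals: Bergstrom $7,530 + $24,450 = $31,980; Ferraro $7,530 + $14,120 = $21,650; Kowalski $7,530 + $19,490 = $27,020.

Bergstrom: $31,980 | Ferraro: $21,650 | Kowalski: $27,020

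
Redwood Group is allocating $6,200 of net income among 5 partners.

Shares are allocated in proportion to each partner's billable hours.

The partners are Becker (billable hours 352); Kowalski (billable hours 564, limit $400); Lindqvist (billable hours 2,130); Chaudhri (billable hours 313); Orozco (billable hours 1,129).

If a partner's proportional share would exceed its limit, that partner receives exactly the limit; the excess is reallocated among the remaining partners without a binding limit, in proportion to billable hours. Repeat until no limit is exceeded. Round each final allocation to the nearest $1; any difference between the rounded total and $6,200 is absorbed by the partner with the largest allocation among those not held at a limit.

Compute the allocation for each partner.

Total billable hours = 4,488.
Pro-rata shares before constraints: Becker 486.27; Kowalski 779.14; Lindqvist 2,942.51; Chaudhri 432.40; Orozco 1,559.67.
Cap binds for Kowalski ($400); residual $5,800 reallocated over remaining billable hours 3,924.
Remaining shares: Becker 520.29 → $520; Lindqvist 3,148.32 → $3,148; Chaudhri 462.64 → $463; Orozco 1,668.76 → $1,669.

Becker: $520; Kowalski: $400; Lindqvist: $3,148; Chaudhri: $463; Orozco: $1,669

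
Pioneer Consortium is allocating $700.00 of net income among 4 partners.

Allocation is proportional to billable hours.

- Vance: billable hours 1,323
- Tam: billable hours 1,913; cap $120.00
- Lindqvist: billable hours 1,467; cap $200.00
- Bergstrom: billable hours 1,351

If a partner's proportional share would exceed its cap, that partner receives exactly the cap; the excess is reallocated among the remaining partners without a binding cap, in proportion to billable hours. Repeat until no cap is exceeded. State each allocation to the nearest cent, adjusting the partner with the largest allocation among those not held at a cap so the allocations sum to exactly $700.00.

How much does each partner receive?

Total billable hours = 6,054.
Proportional shares (ignoring caps): Vance 152.9732; Tam 221.1926; Lindqvist 169.6234; Bergstrom 156.2108.
Cap binds for Tam ($120.00); balance $580.00 reallocated over remaining billable hours 4,141.
Cap binds for Lindqvist ($200.00); balance $380.00 reallocated over remaining billable hours 2,674.
Shares after redistribution: Vance 188.0105 → $188.01; Bergstrom 191.9895 → $191.99.

Vance: $188.01; Tam: $120.00; Lindqvist: $200.00; Bergstrom: $191.99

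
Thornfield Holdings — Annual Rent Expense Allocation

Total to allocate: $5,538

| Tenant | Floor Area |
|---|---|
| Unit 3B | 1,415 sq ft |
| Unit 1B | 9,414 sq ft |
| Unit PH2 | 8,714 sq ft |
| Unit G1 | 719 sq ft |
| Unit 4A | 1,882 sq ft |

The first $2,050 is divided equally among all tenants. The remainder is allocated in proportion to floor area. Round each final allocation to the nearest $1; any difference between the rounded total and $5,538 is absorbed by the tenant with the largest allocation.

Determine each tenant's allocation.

Unit 3B: $633 · Unit 1B: $1,893 · Unit PH2: $1,783 · Unit G1: $523 · Unit 4A: $706

First tranche $2,050 split equally: $410 each.
Remainder $3,488 by floor area (total 22,144): Unit 3B 222.88 → $223; Unit 1B 1,482.84 → $1,483; Unit PH2 1,372.58 → $1,373; Unit G1 113.25 → $113; Unit 4A 296.44 → $296.
Totals: Unit 3B $410 + $223 = $633; Unit 1B $410 + $1,483 = $1,893; Unit PH2 $410 + $1,373 = $1,783; Unit G1 $410 + $113 = $523; Unit 4A $410 + $296 = $706.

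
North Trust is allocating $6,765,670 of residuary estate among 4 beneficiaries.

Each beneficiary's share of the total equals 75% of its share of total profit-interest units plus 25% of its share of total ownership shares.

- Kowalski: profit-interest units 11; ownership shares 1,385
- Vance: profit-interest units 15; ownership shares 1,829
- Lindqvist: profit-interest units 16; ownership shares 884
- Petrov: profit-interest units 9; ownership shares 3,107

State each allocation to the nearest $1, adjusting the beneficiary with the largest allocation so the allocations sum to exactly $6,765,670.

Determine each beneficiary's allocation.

Kowalski: $1,419,584 · Vance: $1,921,796 · Lindqvist: $1,799,447 · Petrov: $1,624,843

Profit-interest units total 51; ownership shares total 7,205.
Blended shares (75% profit-interest units + 25% ownership shares): Kowalski 0.2098; Vance 0.2841; Lindqvist 0.2660; Petrov 0.2402.
Unrounded shares: Kowalski 1,419,583.78; Vance 1,921,796.06; Lindqvist 1,799,446.72; Petrov 1,624,843.44.
Rounded to nearest $1: Kowalski $1,419,584; Vance $1,921,796; Lindqvist $1,799,447; Petrov $1,624,843. Sum = $6,765,670.
No rounding difference to absorb.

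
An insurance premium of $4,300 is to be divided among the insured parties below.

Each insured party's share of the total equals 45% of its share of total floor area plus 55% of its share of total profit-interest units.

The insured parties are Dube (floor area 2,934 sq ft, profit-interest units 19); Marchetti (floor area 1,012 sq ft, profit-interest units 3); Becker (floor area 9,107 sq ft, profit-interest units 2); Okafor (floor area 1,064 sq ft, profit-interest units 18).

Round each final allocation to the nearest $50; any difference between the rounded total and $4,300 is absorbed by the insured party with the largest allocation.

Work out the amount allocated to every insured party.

Totals — floor area 14,117, profit-interest units 42.
Composite weights (45% floor area + 55% profit-interest units): Dube 0.3423; Marchetti 0.0715; Becker 0.3165; Okafor 0.2696.
Pro-rata amounts: Dube 1,472.04; Marchetti 307.64; Becker 1,360.90; Okafor 1,159.41.
Rounded to nearest $50: Dube $1,450; Marchetti $300; Becker $1,350; Okafor $1,150. Sum = $4,250.
Difference $4,300 − $4,250 = +$50 applied to largest allocation (Dube): Dube becomes $1,500.

Dube: $1,500 · Marchetti: $300 · Becker: $1,350 · Okafor: $1,150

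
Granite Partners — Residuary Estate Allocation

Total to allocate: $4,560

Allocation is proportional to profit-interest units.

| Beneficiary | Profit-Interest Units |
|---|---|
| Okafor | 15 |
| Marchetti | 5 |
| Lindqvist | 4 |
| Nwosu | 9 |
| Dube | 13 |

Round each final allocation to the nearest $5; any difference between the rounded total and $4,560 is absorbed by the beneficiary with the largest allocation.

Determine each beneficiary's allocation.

Okafor: $1,490; Marchetti: $495; Lindqvist: $395; Nwosu: $890; Dube: $1,290

Total profit-interest units = 46.
Pro-rata amounts: Okafor 15/46 × $4,560 = 1,486.96; Marchetti 5/46 × $4,560 = 495.65; Lindqvist 4/46 × $4,560 = 396.52; Nwosu 9/46 × $4,560 = 892.17; Dube 13/46 × $4,560 = 1,288.70.
Rounded to nearest $5: Okafor $1,485; Marchetti $495; Lindqvist $395; Nwosu $890; Dube $1,290. Sum = $4,555.
Difference $4,560 − $4,555 = +$5 applied to largest allocation (Okafor): Okafor becomes $1,490.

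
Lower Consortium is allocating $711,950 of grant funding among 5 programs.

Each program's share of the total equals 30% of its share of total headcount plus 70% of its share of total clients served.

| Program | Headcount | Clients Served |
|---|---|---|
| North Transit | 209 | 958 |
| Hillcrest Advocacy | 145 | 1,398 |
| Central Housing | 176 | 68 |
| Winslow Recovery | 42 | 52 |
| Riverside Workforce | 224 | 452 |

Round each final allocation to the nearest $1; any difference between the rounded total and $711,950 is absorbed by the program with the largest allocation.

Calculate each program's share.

North Transit: $219,137 · Hillcrest Advocacy: $276,856 · Central Housing: $58,799 · Winslow Recovery: $20,120 · Riverside Workforce: $137,038

Totals — headcount 796, clients served 2,928.
Combined weights (30% headcount + 70% clients served): North Transit 0.3078; Hillcrest Advocacy 0.3889; Central Housing 0.0826; Winslow Recovery 0.0283; Riverside Workforce 0.1925.
Raw shares: North Transit 219,137.43; Hillcrest Advocacy 276,855.68; Central Housing 58,798.87; Winslow Recovery 20,120.30; Riverside Workforce 137,037.72.
Rounded to nearest $1: North Transit $219,137; Hillcrest Advocacy $276,856; Central Housing $58,799; Winslow Recovery $20,120; Riverside Workforce $137,038. Sum = $711,950.
No rounding difference to absorb.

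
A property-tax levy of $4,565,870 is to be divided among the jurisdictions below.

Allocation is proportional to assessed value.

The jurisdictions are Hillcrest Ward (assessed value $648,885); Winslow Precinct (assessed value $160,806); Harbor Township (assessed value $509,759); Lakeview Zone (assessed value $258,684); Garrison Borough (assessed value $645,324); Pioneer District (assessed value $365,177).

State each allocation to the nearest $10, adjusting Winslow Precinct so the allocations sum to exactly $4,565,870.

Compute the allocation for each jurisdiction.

Assessed value total: 2,588,635.
Unrounded shares: Hillcrest Ward 648,885/2,588,635 × $4,565,870 = 1,144,512.28; Winslow Precinct 160,806/2,588,635 × $4,565,870 = 283,631.83; Harbor Township 509,759/2,588,635 × $4,565,870 = 899,119.93; Lakeview Zone 258,684/2,588,635 × $4,565,870 = 456,270.40; Garrison Borough 645,324/2,588,635 × $4,565,870 = 1,138,231.34; Pioneer District 365,177/2,588,635 × $4,565,870 = 644,104.21.
Rounded to nearest $10: Hillcrest Ward $1,144,510; Winslow Precinct $283,630; Harbor Township $899,120; Lakeview Zone $456,270; Garrison Borough $1,138,230; Pioneer District $644,100. Sum = $4,565,860.
Difference $4,565,870 − $4,565,860 = +$10 applied to Winslow Precinct: Winslow Precinct becomes $283,640.

Hillcrest Ward: $1,144,510 | Winslow Precinct: $283,640 | Harbor Township: $899,120 | Lakeview Zone: $456,270 | Garrison Borough: $1,138,230 | Pioneer District: $644,100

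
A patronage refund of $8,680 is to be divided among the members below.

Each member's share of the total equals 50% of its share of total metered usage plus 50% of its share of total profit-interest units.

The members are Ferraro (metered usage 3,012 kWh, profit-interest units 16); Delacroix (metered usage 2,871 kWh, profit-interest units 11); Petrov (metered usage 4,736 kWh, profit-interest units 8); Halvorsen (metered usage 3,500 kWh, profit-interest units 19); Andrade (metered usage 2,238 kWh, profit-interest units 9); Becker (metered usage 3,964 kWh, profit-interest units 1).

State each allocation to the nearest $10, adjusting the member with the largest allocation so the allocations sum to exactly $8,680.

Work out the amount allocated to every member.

Metered usage total 20,321; profit-interest units total 64.
Blended shares (50% metered usage + 50% profit-interest units): Ferraro 0.1991; Delacroix 0.1566; Petrov 0.1790; Halvorsen 0.2346; Andrade 0.1254; Becker 0.1053.
Unrounded shares: Ferraro 1,728.28; Delacroix 1,359.10; Petrov 1,553.98; Halvorsen 2,035.94; Andrade 1,088.29; Becker 914.41.
At nearest $10: Ferraro $1,730; Delacroix $1,360; Petrov $1,550; Halvorsen $2,040; Andrade $1,090; Becker $910. Sum = $8,680.
Sum already equals the total — no adjustment.

Ferraro: $1,730 | Delacroix: $1,360 | Petrov: $1,550 | Halvorsen: $2,040 | Andrade: $1,090 | Becker: $910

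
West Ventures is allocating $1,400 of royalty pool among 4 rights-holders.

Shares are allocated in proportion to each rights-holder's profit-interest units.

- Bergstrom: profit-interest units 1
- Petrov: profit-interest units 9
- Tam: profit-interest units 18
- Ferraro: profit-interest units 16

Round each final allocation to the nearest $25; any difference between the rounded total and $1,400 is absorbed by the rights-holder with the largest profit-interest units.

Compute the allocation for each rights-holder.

Total profit-interest units = 1 + 9 + 18 + 16 = 44.
Unrounded shares: Bergstrom 31.82; Petrov 286.36; Tam 572.73; Ferraro 509.09.
At nearest $25: Bergstrom $25; Petrov $275; Tam $575; Ferraro $500. Sum = $1,375.
Difference $1,400 − $1,375 = +$25 applied to largest profit-interest units (Tam): Tam becomes $600.

Bergstrom: $25 · Petrov: $275 · Tam: $600 · Ferraro: $500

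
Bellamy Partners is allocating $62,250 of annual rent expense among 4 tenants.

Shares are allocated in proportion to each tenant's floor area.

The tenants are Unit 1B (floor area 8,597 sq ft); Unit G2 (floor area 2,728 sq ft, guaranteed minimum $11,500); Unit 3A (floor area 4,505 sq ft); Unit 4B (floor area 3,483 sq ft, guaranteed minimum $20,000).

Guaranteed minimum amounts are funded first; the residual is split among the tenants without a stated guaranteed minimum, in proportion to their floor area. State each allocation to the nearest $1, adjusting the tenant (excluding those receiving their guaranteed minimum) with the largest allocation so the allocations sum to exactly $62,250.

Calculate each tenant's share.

Guaranteed amounts: Unit G2 $11,500; Unit 4B $20,000. Residual $30,750.
Residual split over remaining floor area 13,102: Unit 1B 20,176.90 → $20,177; Unit 3A 10,573.10 → $10,573.

Unit 1B: $20,177 | Unit G2: $11,500 | Unit 3A: $10,573 | Unit 4B: $20,000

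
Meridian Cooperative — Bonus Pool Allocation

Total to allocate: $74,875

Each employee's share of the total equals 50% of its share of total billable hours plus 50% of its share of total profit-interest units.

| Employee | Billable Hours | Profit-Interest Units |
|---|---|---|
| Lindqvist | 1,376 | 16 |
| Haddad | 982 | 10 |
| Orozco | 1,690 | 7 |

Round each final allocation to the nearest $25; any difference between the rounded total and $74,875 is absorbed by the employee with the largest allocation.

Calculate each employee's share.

Totals — billable hours 4,048, profit-interest units 33.
Combined weights (50% billable hours + 50% profit-interest units): Lindqvist 0.4124; Haddad 0.2728; Orozco 0.3148.
Unrounded shares: Lindqvist 30,877.31; Haddad 20,426.62; Orozco 23,571.07.
After rounding ($25): Lindqvist $30,875; Haddad $20,425; Orozco $23,575. Sum = $74,875.
No rounding difference to absorb.

Lindqvist: $30,875 · Haddad: $20,425 · Orozco: $23,575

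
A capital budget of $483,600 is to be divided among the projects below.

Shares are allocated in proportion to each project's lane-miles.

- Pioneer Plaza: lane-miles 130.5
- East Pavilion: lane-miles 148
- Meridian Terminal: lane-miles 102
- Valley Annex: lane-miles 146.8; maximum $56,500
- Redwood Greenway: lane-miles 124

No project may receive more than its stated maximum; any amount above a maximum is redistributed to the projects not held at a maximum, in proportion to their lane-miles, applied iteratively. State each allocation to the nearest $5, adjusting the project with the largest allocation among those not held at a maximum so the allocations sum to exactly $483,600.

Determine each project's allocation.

Sum of lane-miles: 651.3.
Unconstrained shares: Pioneer Plaza 96,898.20; East Pavilion 109,892.22; Meridian Terminal 75,736.53; Valley Annex 109,001.20; Redwood Greenway 92,071.86.
Held at cap: Valley Annex ($56,500); residual $427,100 reallocated over remaining lane-miles 504.5.
Remaining shares: Pioneer Plaza 110,478.79 → $110,480; East Pavilion 125,293.95 → $125,295; Meridian Terminal 86,351.24 → $86,350; Redwood Greenway 104,976.02 → $104,975.

Pioneer Plaza: $110,480; East Pavilion: $125,295; Meridian Terminal: $86,350; Valley Annex: $56,500; Redwood Greenway: $104,975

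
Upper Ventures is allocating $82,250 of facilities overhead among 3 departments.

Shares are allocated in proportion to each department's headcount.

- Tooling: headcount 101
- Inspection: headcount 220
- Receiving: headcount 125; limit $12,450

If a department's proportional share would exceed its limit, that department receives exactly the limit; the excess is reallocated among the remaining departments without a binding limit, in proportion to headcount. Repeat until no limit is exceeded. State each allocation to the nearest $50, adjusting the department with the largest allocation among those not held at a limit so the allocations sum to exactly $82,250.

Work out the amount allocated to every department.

Total headcount = 446.
Pro-rata shares before constraints: Tooling 18,626.12; Inspection 40,571.75; Receiving 23,052.13.
Cap binds for Receiving ($12,450); balance $69,800 reallocated over remaining headcount 321.
Redistributed shares: Tooling 21,961.99 → $21,950; Inspection 47,838.01 → $47,850.

Tooling: $21,950 · Inspection: $47,850 · Receiving: $12,450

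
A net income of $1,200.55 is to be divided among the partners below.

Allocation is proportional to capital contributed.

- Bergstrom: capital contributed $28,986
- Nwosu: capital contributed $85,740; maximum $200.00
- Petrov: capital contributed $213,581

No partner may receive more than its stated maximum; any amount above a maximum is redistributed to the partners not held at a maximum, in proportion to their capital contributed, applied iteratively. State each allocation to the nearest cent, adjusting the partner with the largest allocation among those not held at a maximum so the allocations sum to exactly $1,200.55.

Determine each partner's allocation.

Bergstrom: $119.56 | Nwosu: $200.00 | Petrov: $880.99

Sum of capital contributed: 328,307.
Proportional shares (ignoring caps): Bergstrom 105.9957; Nwosu 313.5332; Petrov 781.0210.
Cap binds for Nwosu ($200.00); remaining pool $1,000.55 reallocated over remaining capital contributed 242,567.
Shares after redistribution: Bergstrom 119.5626 → $119.56; Petrov 880.9874 → $880.99.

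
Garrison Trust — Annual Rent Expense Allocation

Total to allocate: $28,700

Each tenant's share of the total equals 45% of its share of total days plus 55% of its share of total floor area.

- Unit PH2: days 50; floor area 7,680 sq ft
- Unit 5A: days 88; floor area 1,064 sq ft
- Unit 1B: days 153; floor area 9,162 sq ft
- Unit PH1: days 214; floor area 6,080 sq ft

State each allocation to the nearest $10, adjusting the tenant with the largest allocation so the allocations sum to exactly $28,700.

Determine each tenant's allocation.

Unit PH2: $6,330; Unit 5A: $2,950; Unit 1B: $9,950; Unit PH1: $9,470

Days total 505; floor area total 23,986.
Composite weights (45% days + 55% floor area): Unit PH2 0.2207; Unit 5A 0.1028; Unit 1B 0.3464; Unit PH1 0.3301.
Unrounded shares: Unit PH2 6,332.86; Unit 5A 2,950.74; Unit 1B 9,942.30; Unit PH1 9,474.09.
Rounded to nearest $10: Unit PH2 $6,330; Unit 5A $2,950; Unit 1B $9,940; Unit PH1 $9,470. Sum = $28,690.
Difference $28,700 − $28,690 = +$10 applied to largest allocation (Unit 1B): Unit 1B becomes $9,950.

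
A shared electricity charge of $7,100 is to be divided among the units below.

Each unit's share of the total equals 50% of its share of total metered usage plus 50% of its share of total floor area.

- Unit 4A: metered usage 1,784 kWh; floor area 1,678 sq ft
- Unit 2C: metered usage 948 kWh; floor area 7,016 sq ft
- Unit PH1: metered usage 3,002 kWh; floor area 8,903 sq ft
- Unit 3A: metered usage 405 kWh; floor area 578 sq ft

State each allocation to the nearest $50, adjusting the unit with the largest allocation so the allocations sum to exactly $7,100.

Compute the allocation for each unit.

Totals — metered usage 6,139, floor area 18,175.
Combined weights (50% metered usage + 50% floor area): Unit 4A 0.1915; Unit 2C 0.2702; Unit PH1 0.4894; Unit 3A 0.0489.
Pro-rata amounts: Unit 4A 1,359.39; Unit 2C 1,918.59; Unit PH1 3,474.93; Unit 3A 347.10.
At nearest $50: Unit 4A $1,350; Unit 2C $1,900; Unit PH1 $3,450; Unit 3A $350. Sum = $7,050.
Difference $7,100 − $7,050 = +$50 applied to largest allocation (Unit PH1): Unit PH1 becomes $3,500.

Unit 4A: $1,350 · Unit 2C: $1,900 · Unit PH1: $3,500 · Unit 3A: $350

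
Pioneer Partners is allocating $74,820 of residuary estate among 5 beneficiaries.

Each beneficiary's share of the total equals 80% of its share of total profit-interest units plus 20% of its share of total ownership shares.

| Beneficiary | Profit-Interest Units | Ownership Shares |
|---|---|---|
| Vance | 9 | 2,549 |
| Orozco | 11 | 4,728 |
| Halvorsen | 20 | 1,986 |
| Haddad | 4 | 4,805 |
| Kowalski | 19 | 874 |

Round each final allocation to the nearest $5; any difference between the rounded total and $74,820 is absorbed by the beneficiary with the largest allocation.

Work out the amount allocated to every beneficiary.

Totals — profit-interest units 63, ownership shares 14,942.
Blended shares (80% profit-interest units + 20% ownership shares): Vance 0.1484; Orozco 0.2030; Halvorsen 0.2806; Haddad 0.1151; Kowalski 0.2530.
Proportional shares: Vance 11,103.61; Orozco 15,186.01; Halvorsen 20,990.83; Haddad 8,612.46; Kowalski 18,927.10.
Rounded to nearest $5: Vance $11,105; Orozco $15,185; Halvorsen $20,990; Haddad $8,610; Kowalski $18,925. Sum = $74,815.
Difference $74,820 − $74,815 = +$5 applied to largest allocation (Halvorsen): Halvorsen becomes $20,995.

Vance: $11,105 · Orozco: $15,185 · Halvorsen: $20,995 · Haddad: $8,610 · Kowalski: $18,925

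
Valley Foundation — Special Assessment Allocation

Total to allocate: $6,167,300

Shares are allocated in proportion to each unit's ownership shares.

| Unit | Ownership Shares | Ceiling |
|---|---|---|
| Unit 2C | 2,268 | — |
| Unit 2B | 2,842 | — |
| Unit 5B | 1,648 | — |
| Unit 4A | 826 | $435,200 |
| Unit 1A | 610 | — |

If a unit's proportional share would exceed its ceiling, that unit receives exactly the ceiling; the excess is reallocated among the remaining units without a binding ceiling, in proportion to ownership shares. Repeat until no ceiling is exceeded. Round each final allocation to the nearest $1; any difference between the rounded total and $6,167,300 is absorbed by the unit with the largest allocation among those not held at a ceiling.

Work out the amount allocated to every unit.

Unit 2C: $1,764,441 · Unit 2B: $2,210,998 · Unit 5B: $1,282,098 · Unit 4A: $435,200 · Unit 1A: $474,563

Total ownership shares = 8,194.
Pro-rata shares before constraints: Unit 2C 1,707,033.98; Unit 2B 2,139,061.09; Unit 5B 1,240,384.48; Unit 4A 621,697.56; Unit 1A 459,122.89.
Held at cap: Unit 4A ($435,200); balance $5,732,100 reallocated over remaining ownership shares 7,368.
Shares after redistribution: Unit 2C 1,764,441.21 → $1,764,441; Unit 2B 2,210,997.31 → $2,210,997; Unit 5B 1,282,098.37 → $1,282,098; Unit 1A 474,563.11 → $474,563.
Rounding difference +$1 applied to Unit 2B → $2,210,998.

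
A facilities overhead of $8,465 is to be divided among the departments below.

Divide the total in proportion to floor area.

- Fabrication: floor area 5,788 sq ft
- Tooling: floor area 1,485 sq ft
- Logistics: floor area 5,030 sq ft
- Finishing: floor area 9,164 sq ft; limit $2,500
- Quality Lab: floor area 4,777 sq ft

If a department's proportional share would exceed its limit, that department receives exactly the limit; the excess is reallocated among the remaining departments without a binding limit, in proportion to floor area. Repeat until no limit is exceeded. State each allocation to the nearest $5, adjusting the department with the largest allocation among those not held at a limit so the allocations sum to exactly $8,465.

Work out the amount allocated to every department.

Total floor area = 26,244.
Unconstrained shares: Fabrication 1,866.92; Tooling 478.99; Logistics 1,622.43; Finishing 2,955.85; Quality Lab 1,540.82.
Cap binds for Finishing ($2,500); residual $5,965 reallocated over remaining floor area 17,080.
Remaining shares: Fabrication 2,021.39 → $2,020; Tooling 518.62 → $520; Logistics 1,756.67 → $1,755; Quality Lab 1,668.31 → $1,670.

Fabrication: $2,020; Tooling: $520; Logistics: $1,755; Finishing: $2,500; Quality Lab: $1,670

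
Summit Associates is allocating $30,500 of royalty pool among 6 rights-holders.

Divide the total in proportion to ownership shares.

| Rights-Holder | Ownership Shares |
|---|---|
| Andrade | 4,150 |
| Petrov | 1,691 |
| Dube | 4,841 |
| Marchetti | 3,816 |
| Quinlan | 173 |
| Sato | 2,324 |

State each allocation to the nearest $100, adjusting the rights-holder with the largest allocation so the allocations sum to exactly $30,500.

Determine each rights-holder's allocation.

Total ownership shares = 16,995.
Proportional shares: Andrade 4,150/16,995 × $30,500 = 7,447.78; Petrov 1,691/16,995 × $30,500 = 3,034.75; Dube 4,841/16,995 × $30,500 = 8,687.88; Marchetti 3,816/16,995 × $30,500 = 6,848.37; Quinlan 173/16,995 × $30,500 = 310.47; Sato 2,324/16,995 × $30,500 = 4,170.76.
At nearest $100: Andrade $7,400; Petrov $3,000; Dube $8,700; Marchetti $6,800; Quinlan $300; Sato $4,200. Sum = $30,400.
Difference $30,500 − $30,400 = +$100 applied to largest allocation (Dube): Dube becomes $8,800.

Andrade: $7,400 | Petrov: $3,000 | Dube: $8,800 | Marchetti: $6,800 | Quinlan: $300 | Sato: $4,200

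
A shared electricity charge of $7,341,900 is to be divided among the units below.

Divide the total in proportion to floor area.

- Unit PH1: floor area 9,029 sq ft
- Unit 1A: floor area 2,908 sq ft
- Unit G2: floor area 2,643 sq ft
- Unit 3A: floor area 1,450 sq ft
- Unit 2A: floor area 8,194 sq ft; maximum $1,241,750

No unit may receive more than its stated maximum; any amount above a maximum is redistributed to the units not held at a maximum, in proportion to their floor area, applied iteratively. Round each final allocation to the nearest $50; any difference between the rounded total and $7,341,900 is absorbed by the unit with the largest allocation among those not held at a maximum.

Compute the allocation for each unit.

Floor area total: 24,224.
Unconstrained shares: Unit PH1 2,736,542.90; Unit 1A 881,367.45; Unit G2 801,050.27; Unit 3A 439,471.39; Unit 2A 2,483,467.99.
Capped: Unit 2A ($1,241,750); residual $6,100,150 reallocated over remaining floor area 16,030.
Redistributed shares: Unit PH1 3,435,948.49 → $3,435,950; Unit 1A 1,106,627.34 → $1,106,650; Unit G2 1,005,782.69 → $1,005,800; Unit 3A 551,791.48 → $551,800.
Rounding difference −$50 applied to Unit PH1 → $3,435,900.

Unit PH1: $3,435,900; Unit 1A: $1,106,650; Unit G2: $1,005,800; Unit 3A: $551,800; Unit 2A: $1,241,750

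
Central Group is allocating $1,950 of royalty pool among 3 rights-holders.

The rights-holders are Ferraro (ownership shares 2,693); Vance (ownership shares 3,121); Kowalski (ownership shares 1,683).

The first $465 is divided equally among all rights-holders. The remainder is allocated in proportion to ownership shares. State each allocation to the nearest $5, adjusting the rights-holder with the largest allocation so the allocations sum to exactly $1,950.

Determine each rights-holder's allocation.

$465 shared equally gives $155 per rights-holder.
Remainder $1,485 by ownership shares (total 7,497): Ferraro 533.43 → $535; Vance 618.21 → $620; Kowalski 333.37 → $335.
Rounding difference −$5 on remainder applied to Vance.
Totals: Ferraro $155 + $535 = $690; Vance $155 + $615 = $770; Kowalski $155 + $335 = $490.

Ferraro: $690; Vance: $770; Kowalski: $490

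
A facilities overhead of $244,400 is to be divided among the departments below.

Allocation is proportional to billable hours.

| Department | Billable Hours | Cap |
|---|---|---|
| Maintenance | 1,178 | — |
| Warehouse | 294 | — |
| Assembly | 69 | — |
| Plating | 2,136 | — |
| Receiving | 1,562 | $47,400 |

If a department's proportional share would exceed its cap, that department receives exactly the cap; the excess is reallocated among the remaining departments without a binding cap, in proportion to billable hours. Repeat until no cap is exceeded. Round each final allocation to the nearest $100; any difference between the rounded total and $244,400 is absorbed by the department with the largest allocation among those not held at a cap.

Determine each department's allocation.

Billable hours total: 5,239.
Pro-rata shares before constraints: Maintenance 54,953.85; Warehouse 13,715.14; Assembly 3,218.86; Plating 99,644.67; Receiving 72,867.49.
Capped: Receiving ($47,400); residual $197,000 reallocated over remaining billable hours 3,677.
Shares after redistribution: Maintenance 63,112.86 → $63,100; Warehouse 15,751.43 → $15,800; Assembly 3,696.76 → $3,700; Plating 114,438.94 → $114,400.

Maintenance: $63,100 | Warehouse: $15,800 | Assembly: $3,700 | Plating: $114,400 | Receiving: $47,400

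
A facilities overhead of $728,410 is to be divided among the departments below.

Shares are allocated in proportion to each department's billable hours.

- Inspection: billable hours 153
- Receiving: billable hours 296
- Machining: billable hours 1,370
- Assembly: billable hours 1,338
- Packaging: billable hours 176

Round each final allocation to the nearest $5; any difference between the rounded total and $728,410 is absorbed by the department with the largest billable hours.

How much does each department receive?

Inspection: $33,435 | Receiving: $64,690 | Machining: $299,405 | Assembly: $292,415 | Packaging: $38,465

Total billable hours = 153 + 296 + 1,370 + 1,338 + 176 = 3,333.
Pro-rata amounts: Inspection 33,437.36; Receiving 64,689.28; Machining 299,406.45; Assembly 292,413.02; Packaging 38,463.89.
Rounded to nearest $5: Inspection $33,435; Receiving $64,690; Machining $299,405; Assembly $292,415; Packaging $38,465. Sum = $728,410.
No rounding difference to absorb.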